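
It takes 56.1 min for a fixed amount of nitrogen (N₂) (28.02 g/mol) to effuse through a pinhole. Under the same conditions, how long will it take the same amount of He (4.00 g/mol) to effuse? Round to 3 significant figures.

By Graham's law, t_He/t_N₂ = √(M_He/M_N₂) = √(4.00/28.02) = √0.1428 = 0.3778.
So the time for He is 56.1 × 0.3778 = 21.2 min.

21.2 min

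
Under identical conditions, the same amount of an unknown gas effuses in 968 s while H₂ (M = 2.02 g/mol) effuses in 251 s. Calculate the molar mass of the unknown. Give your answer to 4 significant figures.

30.04 g/mol

Since effusion rate ∝ 1/√M, t_X/t_H₂ = √(M_X/M_H₂).
968/251 = 3.857 = √(M_X/2.02)
M_X = 2.02 × 3.857² = 2.02 × 14.87 = 30.04 g/mol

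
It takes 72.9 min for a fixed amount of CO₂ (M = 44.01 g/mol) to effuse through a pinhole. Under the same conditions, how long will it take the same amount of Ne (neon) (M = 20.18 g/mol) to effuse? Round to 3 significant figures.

49.4 min

Since effusion rate ∝ 1/√M, t_Ne/t_CO₂ = √(M_Ne/M_CO₂) = √(20.18/44.01) = √0.4585 = 0.6772.
So the time for Ne is 72.9 × 0.6772 = 49.4 min.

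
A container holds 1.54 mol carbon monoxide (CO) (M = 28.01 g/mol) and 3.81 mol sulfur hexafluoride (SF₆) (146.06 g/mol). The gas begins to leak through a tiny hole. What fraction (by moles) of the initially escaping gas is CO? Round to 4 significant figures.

0.4800

Effusion rate of each component ∝ n_i/√M_i (partial pressure × 1/√M).
So x_CO in the escaping gas = (n_CO/√M_CO) / Σ(n_i/√M_i)
= (1.54/√28.01) / (1.54/√28.01 + 3.81/√146.06) = 0.2910/(0.2910 + 0.3153) = 0.4800.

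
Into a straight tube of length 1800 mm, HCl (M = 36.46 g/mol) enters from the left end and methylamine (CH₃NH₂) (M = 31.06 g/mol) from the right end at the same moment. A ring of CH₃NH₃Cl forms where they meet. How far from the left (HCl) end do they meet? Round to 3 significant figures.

Distances travelled in equal time are proportional to diffusion rates, so d_HCl/d_CH₃NH₂ = √(M_CH₃NH₂/M_HCl) = √(31.06/36.46) = 0.9230.
With d_HCl + d_CH₃NH₂ = 1800 mm, d_CH₃NH₂ = 1800/(1 + 0.9230) = 936.0 mm.
d_HCl = 1800 − 936.0 = 864 mm.

864 mm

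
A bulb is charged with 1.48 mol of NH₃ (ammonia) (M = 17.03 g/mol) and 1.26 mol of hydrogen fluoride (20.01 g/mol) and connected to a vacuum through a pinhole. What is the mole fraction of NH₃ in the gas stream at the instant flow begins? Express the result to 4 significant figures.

0.5601

Rate_i ∝ x_i/√M_i (Graham's law weighted by mole fraction), so the effusate composition follows n_i/√M_i.
So x_NH₃ in the escaping gas = (n_NH₃/√M_NH₃) / Σ(n_i/√M_i)
= (1.48/√17.03) / (1.48/√17.03 + 1.26/√20.01) = 0.3586/(0.3586 + 0.2817) = 0.5601.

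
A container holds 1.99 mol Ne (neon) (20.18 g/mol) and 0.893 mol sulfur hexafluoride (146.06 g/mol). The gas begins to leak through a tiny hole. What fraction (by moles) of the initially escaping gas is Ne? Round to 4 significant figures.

0.8570

Rate_i ∝ x_i/√M_i (Graham's law weighted by mole fraction), so the effusate composition follows n_i/√M_i.
x_Ne(eff) = (n_Ne/√M_Ne) / (n_Ne/√M_Ne + n_SF₆/√M_SF₆)
= (1.99/√20.18) / (1.99/√20.18 + 0.893/√146.06) = 0.4430/(0.4430 + 0.07389) = 0.8570.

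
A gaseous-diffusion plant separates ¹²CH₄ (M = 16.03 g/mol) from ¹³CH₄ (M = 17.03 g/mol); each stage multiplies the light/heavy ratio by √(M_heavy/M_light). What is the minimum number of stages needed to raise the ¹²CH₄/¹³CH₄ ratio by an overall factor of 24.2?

106

Per stage α = (17.03/16.03)^(1/2) = 1.06238^0.5, giving ln α = 0.03026.
Need α^N ≥ 24.2 ⇒ N ≥ ln(24.2) / ln α = 3.186 / 0.03026 = 105.31.
So at least 106 stages are needed.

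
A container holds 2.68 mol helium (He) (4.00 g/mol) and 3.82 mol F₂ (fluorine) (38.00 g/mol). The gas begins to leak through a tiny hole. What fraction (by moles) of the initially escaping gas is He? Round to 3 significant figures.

0.684

The effusion rate of species i is ∝ p_i/√M_i ∝ n_i/√M_i.
x_He(eff) = (n_He/√M_He) / (n_He/√M_He + n_F₂/√M_F₂)
= (2.68/√4.00) / (2.68/√4.00 + 3.82/√38.00) = 1.340/(1.340 + 0.6197) = 0.684.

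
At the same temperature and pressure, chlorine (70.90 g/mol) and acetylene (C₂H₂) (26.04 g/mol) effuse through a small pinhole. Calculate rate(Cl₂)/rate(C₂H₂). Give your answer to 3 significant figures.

By Graham's law, rate_Cl₂/rate_C₂H₂ = √(M_C₂H₂/M_Cl₂) = √(26.04/70.90) = √0.3673 = 0.606.

0.606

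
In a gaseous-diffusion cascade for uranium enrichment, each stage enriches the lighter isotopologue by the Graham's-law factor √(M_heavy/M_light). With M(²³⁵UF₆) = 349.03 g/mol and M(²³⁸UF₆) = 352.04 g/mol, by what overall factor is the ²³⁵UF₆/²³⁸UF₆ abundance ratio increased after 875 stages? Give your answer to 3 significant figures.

After 875 stages the ratio has grown by (√(352.04/349.03))^875 = (352.04/349.03)^(875/2).
= 1.00862^(875/2) = 42.8.

42.8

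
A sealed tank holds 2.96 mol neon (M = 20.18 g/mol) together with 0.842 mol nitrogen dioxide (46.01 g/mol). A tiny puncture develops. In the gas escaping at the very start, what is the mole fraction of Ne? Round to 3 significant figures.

0.841

The effusion rate of species i is ∝ p_i/√M_i ∝ n_i/√M_i.
x_Ne(eff) = (n_Ne/√M_Ne) / (n_Ne/√M_Ne + n_NO₂/√M_NO₂)
= (2.96/√20.18) / (2.96/√20.18 + 0.842/√46.01) = 0.6589/(0.6589 + 0.1241) = 0.841.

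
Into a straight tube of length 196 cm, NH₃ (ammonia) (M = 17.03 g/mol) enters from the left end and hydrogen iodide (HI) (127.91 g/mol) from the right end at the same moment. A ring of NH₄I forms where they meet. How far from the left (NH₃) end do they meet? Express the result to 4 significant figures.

Distances travelled in equal time are proportional to diffusion rates, so d_NH₃/d_HI = √(M_HI/M_NH₃) = √(127.91/17.03) = 2.741.
With d_NH₃ + d_HI = 196 cm, d_HI = 196/(1 + 2.741) = 52.40 cm.
d_NH₃ = 196 − 52.40 = 143.6 cm.

143.6 cm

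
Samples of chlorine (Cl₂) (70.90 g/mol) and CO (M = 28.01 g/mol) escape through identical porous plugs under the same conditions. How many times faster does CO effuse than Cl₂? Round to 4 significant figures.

Since effusion rate ∝ 1/√M, rate_CO/rate_Cl₂ = √(M_Cl₂/M_CO) = √(70.90/28.01) = √2.531 = 1.591.

1.591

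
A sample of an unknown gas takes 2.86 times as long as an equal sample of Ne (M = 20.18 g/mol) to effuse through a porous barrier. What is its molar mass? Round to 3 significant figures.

From Graham's law, t_X/t_Ne = √(M_X/M_Ne).
2.86 = √(M_X/20.18)
M_X = 20.18 × 2.86² = 20.18 × 8.180 = 165 g/mol

165 g/mol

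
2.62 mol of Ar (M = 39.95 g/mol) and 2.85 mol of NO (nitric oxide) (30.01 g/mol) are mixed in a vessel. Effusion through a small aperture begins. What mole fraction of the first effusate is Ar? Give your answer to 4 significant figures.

0.4434

The effusion rate of species i is ∝ p_i/√M_i ∝ n_i/√M_i.
So x_Ar in the escaping gas = (n_Ar/√M_Ar) / Σ(n_i/√M_i)
= (2.62/√39.95) / (2.62/√39.95 + 2.85/√30.01) = 0.4145/(0.4145 + 0.5202) = 0.4434.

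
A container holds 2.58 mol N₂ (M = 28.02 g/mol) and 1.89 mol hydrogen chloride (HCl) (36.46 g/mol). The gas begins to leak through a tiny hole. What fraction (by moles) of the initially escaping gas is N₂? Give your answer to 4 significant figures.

0.6089

Each component's effusion rate ∝ (its partial pressure)·(1/√M) ∝ n_i/√M_i.
Mole fraction of N₂ in the effusate = (n_N₂/√M_N₂) / (n_N₂/√M_N₂ + n_HCl/√M_HCl)
= (2.58/√28.02) / (2.58/√28.02 + 1.89/√36.46) = 0.4874/(0.4874 + 0.3130) = 0.6089.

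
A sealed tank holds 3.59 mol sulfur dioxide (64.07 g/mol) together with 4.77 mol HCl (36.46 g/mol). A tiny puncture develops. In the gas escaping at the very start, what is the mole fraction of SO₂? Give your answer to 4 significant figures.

Each component's effusion rate ∝ (its partial pressure)·(1/√M) ∝ n_i/√M_i.
Mole fraction of SO₂ in the effusate = (n_SO₂/√M_SO₂) / (n_SO₂/√M_SO₂ + n_HCl/√M_HCl)
= (3.59/√64.07) / (3.59/√64.07 + 4.77/√36.46) = 0.4485/(0.4485 + 0.7900) = 0.3621.

0.3621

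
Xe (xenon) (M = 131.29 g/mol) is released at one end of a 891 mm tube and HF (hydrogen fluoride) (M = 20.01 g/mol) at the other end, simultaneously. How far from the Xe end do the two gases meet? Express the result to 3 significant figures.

The fronts meet when d_Xe + d_HF = L with d_Xe/d_HF = √(M_HF/M_Xe) (Graham's law). Here √(M_HF/M_Xe) = √(20.01/131.29) = 0.3904.
With d_Xe + d_HF = 891 mm, d_HF = 891/(1 + 0.3904) = 640.8 mm.
d_Xe = 891 − 640.8 = 250 mm.

250 mm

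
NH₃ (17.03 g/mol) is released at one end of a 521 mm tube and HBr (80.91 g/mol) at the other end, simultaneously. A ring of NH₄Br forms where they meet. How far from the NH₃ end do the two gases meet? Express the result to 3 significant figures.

In equal time, each gas travels a distance ∝ its rate ∝ 1/√M, so d_NH₃/d_HBr = √(M_HBr/M_NH₃) = √(80.91/17.03) = 2.180.
With d_NH₃ + d_HBr = 521 mm, d_HBr = 521/(1 + 2.180) = 163.9 mm.
d_NH₃ = 521 − 163.9 = 357 mm.

357 mm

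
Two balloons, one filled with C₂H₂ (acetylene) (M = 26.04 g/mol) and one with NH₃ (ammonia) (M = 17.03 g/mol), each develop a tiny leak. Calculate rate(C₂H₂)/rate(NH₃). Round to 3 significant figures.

0.809

Since effusion rate ∝ 1/√M, rate_C₂H₂/rate_NH₃ = √(M_NH₃/M_C₂H₂) = √(17.03/26.04) = √0.6540 = 0.809.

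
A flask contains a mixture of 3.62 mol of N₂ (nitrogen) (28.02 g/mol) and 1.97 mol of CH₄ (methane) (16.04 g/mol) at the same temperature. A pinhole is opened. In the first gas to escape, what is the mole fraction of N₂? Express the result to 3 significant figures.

0.582

Rate_i ∝ x_i/√M_i (Graham's law weighted by mole fraction), so the effusate composition follows n_i/√M_i.
x_N₂(eff) = (n_N₂/√M_N₂) / (n_N₂/√M_N₂ + n_CH₄/√M_CH₄)
= (3.62/√28.02) / (3.62/√28.02 + 1.97/√16.04) = 0.6839/(0.6839 + 0.4919) = 0.582.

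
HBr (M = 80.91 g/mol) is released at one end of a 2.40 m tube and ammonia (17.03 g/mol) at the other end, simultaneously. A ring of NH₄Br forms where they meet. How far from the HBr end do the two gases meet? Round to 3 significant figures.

In equal time, each gas travels a distance ∝ its rate ∝ 1/√M, so d_HBr/d_NH₃ = √(M_NH₃/M_HBr) = √(17.03/80.91) = 0.4588.
With d_HBr + d_NH₃ = 2.40 m, d_NH₃ = 2.40/(1 + 0.4588) = 1.645 m.
d_HBr = 2.40 − 1.645 = 0.755 m.

0.755 m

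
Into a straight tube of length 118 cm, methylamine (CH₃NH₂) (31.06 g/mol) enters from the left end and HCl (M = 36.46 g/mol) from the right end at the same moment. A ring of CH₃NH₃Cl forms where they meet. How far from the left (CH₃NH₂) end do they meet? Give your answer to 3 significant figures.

61.4 cm

Graham's law gives d_CH₃NH₂/d_HCl = rate_CH₃NH₂/rate_HCl = √(M_HCl/M_CH₃NH₂) = √(36.46/31.06) = 1.083.
With d_CH₃NH₂ + d_HCl = 118 cm, d_HCl = 118/(1 + 1.083) = 56.64 cm.
d_CH₃NH₂ = 118 − 56.64 = 61.4 cm.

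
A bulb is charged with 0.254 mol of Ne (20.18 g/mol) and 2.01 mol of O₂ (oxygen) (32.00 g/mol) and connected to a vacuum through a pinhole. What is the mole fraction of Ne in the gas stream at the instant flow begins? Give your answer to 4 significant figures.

0.1373

Each component's effusion rate ∝ (its partial pressure)·(1/√M) ∝ n_i/√M_i.
x_Ne(eff) = (n_Ne/√M_Ne) / (n_Ne/√M_Ne + n_O₂/√M_O₂)
= (0.254/√20.18) / (0.254/√20.18 + 2.01/√32.00) = 0.05654/(0.05654 + 0.3553) = 0.1373.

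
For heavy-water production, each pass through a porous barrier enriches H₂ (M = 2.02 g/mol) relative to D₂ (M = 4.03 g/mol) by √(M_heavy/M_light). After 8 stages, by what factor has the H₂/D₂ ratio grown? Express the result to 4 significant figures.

Each stage multiplies the ratio by α = √(4.03/2.02), so after 8 stages the overall factor is α^8 = (4.03/2.02)^(8/2).
= 1.99505^4 = 15.84.

15.84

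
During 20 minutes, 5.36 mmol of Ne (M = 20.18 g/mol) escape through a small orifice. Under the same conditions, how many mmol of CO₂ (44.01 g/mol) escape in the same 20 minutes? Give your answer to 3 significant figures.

By Graham's law, rate_CO₂/rate_Ne = √(M_Ne/M_CO₂) = √(20.18/44.01) = √0.4585 = 0.6772.
So the amount for CO₂ is 5.36 × 0.6772 = 3.63 mmol.

3.63 mmol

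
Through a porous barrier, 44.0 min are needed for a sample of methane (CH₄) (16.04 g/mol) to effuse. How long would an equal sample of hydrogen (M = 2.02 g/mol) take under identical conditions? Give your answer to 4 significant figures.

15.61 min

Since effusion rate ∝ 1/√M, t_H₂/t_CH₄ = √(M_H₂/M_CH₄) = √(2.02/16.04) = √0.1259 = 0.3549.
So the time for H₂ is 44.0 × 0.3549 = 15.61 min.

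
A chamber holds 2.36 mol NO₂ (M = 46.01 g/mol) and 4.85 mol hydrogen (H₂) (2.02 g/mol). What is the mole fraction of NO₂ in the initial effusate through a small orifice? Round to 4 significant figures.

Rate_i ∝ x_i/√M_i (Graham's law weighted by mole fraction), so the effusate composition follows n_i/√M_i.
x_NO₂(eff) = (n_NO₂/√M_NO₂) / (n_NO₂/√M_NO₂ + n_H₂/√M_H₂)
= (2.36/√46.01) / (2.36/√46.01 + 4.85/√2.02) = 0.3479/(0.3479 + 3.412) = 0.09252.

0.09252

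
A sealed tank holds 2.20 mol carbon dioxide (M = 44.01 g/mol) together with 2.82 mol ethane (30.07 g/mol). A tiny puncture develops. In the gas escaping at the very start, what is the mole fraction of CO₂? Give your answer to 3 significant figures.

The effusion rate of species i is ∝ p_i/√M_i ∝ n_i/√M_i.
Mole fraction of CO₂ in the effusate = (n_CO₂/√M_CO₂) / (n_CO₂/√M_CO₂ + n_C₂H₆/√M_C₂H₆)
= (2.20/√44.01) / (2.20/√44.01 + 2.82/√30.07) = 0.3316/(0.3316 + 0.5143) = 0.392.

0.392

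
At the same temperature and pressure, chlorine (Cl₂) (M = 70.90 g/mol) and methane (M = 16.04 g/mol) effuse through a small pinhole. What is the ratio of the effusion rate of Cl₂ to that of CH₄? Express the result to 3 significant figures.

By Graham's law, rate_Cl₂/rate_CH₄ = √(M_CH₄/M_Cl₂) = √(16.04/70.90) = √0.2262 = 0.476.

0.476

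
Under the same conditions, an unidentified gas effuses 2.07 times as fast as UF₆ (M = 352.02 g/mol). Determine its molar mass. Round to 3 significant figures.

82.2 g/mol

From Graham's law, rate_X/rate_UF₆ = √(M_UF₆/M_X).
2.07 = √(352.02/M_X)
M_X = 352.02 / 2.07² = 352.02 / 4.285 = 82.2 g/mol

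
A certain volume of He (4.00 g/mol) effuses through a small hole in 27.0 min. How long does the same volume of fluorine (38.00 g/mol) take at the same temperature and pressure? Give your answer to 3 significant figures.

83.2 min

From Graham's law, t_F₂/t_He = √(M_F₂/M_He) = √(38.00/4.00) = √9.500 = 3.082.
So the time for F₂ is 27.0 × 3.082 = 83.2 min.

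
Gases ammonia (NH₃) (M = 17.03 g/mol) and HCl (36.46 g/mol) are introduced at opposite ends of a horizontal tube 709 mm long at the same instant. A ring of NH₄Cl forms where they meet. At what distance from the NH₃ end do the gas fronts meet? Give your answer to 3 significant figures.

421 mm

In equal time, each gas travels a distance ∝ its rate ∝ 1/√M, so d_NH₃/d_HCl = √(M_HCl/M_NH₃) = √(36.46/17.03) = 1.463.
With d_NH₃ + d_HCl = 709 mm, d_HCl = 709/(1 + 1.463) = 287.8 mm.
d_NH₃ = 709 − 287.8 = 421 mm.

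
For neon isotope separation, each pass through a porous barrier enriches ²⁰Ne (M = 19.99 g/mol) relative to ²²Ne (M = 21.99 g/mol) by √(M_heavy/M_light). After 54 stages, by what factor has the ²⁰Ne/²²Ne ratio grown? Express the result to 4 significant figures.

Each stage multiplies the ratio by α = √(21.99/19.99), so after 54 stages the overall factor is α^54 = (21.99/19.99)^(54/2).
= 1.10005^27 = 13.13.

13.13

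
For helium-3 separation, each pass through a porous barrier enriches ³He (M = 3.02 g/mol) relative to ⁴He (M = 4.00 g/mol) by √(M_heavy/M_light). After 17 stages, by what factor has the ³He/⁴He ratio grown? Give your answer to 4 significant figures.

Overall factor = α^17 with α = √(4.00/3.02), i.e. (4.00/3.02)^(17/2).
= 1.32450^(17/2) = 10.90.

10.90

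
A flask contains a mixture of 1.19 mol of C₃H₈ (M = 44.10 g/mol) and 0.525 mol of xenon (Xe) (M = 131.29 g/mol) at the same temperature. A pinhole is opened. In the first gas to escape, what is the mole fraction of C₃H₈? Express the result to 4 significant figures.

The effusion rate of species i is ∝ p_i/√M_i ∝ n_i/√M_i.
Mole fraction of C₃H₈ in the effusate = (n_C₃H₈/√M_C₃H₈) / (n_C₃H₈/√M_C₃H₈ + n_Xe/√M_Xe)
= (1.19/√44.10) / (1.19/√44.10 + 0.525/√131.29) = 0.1792/(0.1792 + 0.04582) = 0.7964.

0.7964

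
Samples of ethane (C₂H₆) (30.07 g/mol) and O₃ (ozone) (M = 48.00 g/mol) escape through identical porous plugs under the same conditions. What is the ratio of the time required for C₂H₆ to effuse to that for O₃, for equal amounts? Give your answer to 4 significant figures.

From Graham's law, t_C₂H₆/t_O₃ = √(M_C₂H₆/M_O₃) = √(30.07/48.00) = √0.6265 = 0.7915.

0.7915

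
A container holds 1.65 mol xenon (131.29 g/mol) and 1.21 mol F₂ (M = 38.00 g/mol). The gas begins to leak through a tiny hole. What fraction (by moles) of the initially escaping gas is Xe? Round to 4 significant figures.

0.4232

Rate_i ∝ x_i/√M_i (Graham's law weighted by mole fraction), so the effusate composition follows n_i/√M_i.
x_Xe(eff) = (n_Xe/√M_Xe) / (n_Xe/√M_Xe + n_F₂/√M_F₂)
= (1.65/√131.29) / (1.65/√131.29 + 1.21/√38.00) = 0.1440/(0.1440 + 0.1963) = 0.4232.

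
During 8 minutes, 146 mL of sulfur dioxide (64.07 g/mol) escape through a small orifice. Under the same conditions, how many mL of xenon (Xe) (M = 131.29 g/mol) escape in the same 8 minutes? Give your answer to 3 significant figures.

102 mL

Using Graham's law: rate_Xe/rate_SO₂ = √(M_SO₂/M_Xe) = √(64.07/131.29) = √0.4880 = 0.6986.
So the volume for Xe is 146 × 0.6986 = 102 mL.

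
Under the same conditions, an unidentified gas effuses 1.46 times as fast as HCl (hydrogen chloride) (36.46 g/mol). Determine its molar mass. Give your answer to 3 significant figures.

By Graham's law, rate_X/rate_HCl = √(M_HCl/M_X).
1.46 = √(36.46/M_X)
M_X = 36.46 / 1.46² = 36.46 / 2.132 = 17.1 g/mol

17.1 g/mol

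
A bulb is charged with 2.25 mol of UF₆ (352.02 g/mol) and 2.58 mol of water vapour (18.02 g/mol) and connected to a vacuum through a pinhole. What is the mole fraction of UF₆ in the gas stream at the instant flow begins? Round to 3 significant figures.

0.165

Rate_i ∝ x_i/√M_i (Graham's law weighted by mole fraction), so the effusate composition follows n_i/√M_i.
Mole fraction of UF₆ in the effusate = (n_UF₆/√M_UF₆) / (n_UF₆/√M_UF₆ + n_H₂O/√M_H₂O)
= (2.25/√352.02) / (2.25/√352.02 + 2.58/√18.02) = 0.1199/(0.1199 + 0.6078) = 0.165.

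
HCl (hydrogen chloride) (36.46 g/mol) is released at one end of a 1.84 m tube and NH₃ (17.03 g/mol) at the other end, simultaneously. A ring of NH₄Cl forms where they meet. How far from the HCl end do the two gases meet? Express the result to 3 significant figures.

0.747 m

In equal time, each gas travels a distance ∝ its rate ∝ 1/√M, so d_HCl/d_NH₃ = √(M_NH₃/M_HCl) = √(17.03/36.46) = 0.6834.
With d_HCl + d_NH₃ = 1.84 m, d_NH₃ = 1.84/(1 + 0.6834) = 1.093 m.
d_HCl = 1.84 − 1.093 = 0.747 m.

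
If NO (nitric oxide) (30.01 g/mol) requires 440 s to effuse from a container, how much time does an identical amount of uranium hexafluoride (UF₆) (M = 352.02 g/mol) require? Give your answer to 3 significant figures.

By Graham's law, t_UF₆/t_NO = √(M_UF₆/M_NO) = √(352.02/30.01) = √11.73 = 3.425.
So the time for UF₆ is 440 × 3.425 = 1510 s.

1510 s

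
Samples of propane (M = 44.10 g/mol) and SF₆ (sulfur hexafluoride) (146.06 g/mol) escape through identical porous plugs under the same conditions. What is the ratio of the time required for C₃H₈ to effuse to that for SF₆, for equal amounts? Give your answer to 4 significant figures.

By Graham's law, t_C₃H₈/t_SF₆ = √(M_C₃H₈/M_SF₆) = √(44.10/146.06) = √0.3019 = 0.5495.

0.5495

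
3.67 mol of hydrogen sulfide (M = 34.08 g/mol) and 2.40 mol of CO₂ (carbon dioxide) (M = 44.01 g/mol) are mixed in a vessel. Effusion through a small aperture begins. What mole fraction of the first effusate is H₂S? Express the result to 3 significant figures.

0.635

The effusion rate of species i is ∝ p_i/√M_i ∝ n_i/√M_i.
Mole fraction of H₂S in the effusate = (n_H₂S/√M_H₂S) / (n_H₂S/√M_H₂S + n_CO₂/√M_CO₂)
= (3.67/√34.08) / (3.67/√34.08 + 2.40/√44.01) = 0.6287/(0.6287 + 0.3618) = 0.635.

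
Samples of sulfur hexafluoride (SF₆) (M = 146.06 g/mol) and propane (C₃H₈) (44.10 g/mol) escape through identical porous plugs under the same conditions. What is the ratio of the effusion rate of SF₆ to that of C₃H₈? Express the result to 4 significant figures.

Graham's law gives rate_SF₆/rate_C₃H₈ = √(M_C₃H₈/M_SF₆) = √(44.10/146.06) = √0.3019 = 0.5495.

0.5495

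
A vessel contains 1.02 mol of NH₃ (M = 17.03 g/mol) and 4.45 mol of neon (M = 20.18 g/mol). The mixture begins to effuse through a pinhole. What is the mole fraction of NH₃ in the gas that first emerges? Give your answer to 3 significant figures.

0.200

The effusion rate of species i is ∝ p_i/√M_i ∝ n_i/√M_i.
x_NH₃(eff) = (n_NH₃/√M_NH₃) / (n_NH₃/√M_NH₃ + n_Ne/√M_Ne)
= (1.02/√17.03) / (1.02/√17.03 + 4.45/√20.18) = 0.2472/(0.2472 + 0.9906) = 0.200.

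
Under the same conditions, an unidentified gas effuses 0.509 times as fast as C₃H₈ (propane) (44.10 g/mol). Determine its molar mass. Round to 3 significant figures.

170 g/mol

Using Graham's law: rate_X/rate_C₃H₈ = √(M_C₃H₈/M_X).
0.509 = √(44.10/M_X)
M_X = 44.10 / 0.509² = 44.10 / 0.2591 = 170 g/mol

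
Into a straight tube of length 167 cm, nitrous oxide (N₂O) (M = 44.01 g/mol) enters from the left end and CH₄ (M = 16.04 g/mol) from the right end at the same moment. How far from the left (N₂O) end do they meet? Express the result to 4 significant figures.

62.87 cm

Distances travelled in equal time are proportional to diffusion rates, so d_N₂O/d_CH₄ = √(M_CH₄/M_N₂O) = √(16.04/44.01) = 0.6037.
With d_N₂O + d_CH₄ = 167 cm, d_CH₄ = 167/(1 + 0.6037) = 104.1 cm.
d_N₂O = 167 − 104.1 = 62.87 cm.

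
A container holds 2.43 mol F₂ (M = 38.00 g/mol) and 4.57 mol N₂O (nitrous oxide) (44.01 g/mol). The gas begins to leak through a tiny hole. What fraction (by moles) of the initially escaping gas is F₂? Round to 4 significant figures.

Effusion rate of each component ∝ n_i/√M_i (partial pressure × 1/√M).
Mole fraction of F₂ in the effusate = (n_F₂/√M_F₂) / (n_F₂/√M_F₂ + n_N₂O/√M_N₂O)
= (2.43/√38.00) / (2.43/√38.00 + 4.57/√44.01) = 0.3942/(0.3942 + 0.6889) = 0.3640.

0.3640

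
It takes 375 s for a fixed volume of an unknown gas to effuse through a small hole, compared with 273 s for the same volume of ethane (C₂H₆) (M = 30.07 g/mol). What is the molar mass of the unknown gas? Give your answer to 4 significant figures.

Since effusion rate ∝ 1/√M, t_X/t_C₂H₆ = √(M_X/M_C₂H₆).
375/273 = 1.374 = √(M_X/30.07)
M_X = 30.07 × 1.374² = 30.07 × 1.887 = 56.74 g/mol

56.74 g/mol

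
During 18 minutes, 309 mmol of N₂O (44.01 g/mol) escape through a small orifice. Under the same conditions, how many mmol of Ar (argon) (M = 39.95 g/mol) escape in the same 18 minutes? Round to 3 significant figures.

Using Graham's law: rate_Ar/rate_N₂O = √(M_N₂O/M_Ar) = √(44.01/39.95) = √1.102 = 1.050.
So the amount for Ar is 309 × 1.050 = 324 mmol.

324 mmol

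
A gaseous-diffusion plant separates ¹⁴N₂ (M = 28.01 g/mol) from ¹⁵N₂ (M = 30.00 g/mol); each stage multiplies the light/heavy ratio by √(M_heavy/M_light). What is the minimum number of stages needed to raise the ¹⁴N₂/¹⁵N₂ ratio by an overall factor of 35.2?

104

With α = √(30.00/28.01) per stage, ln α = ½ ln(1.07105) = 0.03432.
Need α^N ≥ 35.2 ⇒ N ≥ ln(35.2) / ln α = 3.561 / 0.03432 = 103.77.
Rounding up, N = 104 stages.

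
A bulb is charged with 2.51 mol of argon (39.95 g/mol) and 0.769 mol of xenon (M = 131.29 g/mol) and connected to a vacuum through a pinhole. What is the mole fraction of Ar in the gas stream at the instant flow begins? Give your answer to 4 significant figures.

Rate_i ∝ x_i/√M_i (Graham's law weighted by mole fraction), so the effusate composition follows n_i/√M_i.
x_Ar(eff) = (n_Ar/√M_Ar) / (n_Ar/√M_Ar + n_Xe/√M_Xe)
= (2.51/√39.95) / (2.51/√39.95 + 0.769/√131.29) = 0.3971/(0.3971 + 0.06711) = 0.8554.

0.8554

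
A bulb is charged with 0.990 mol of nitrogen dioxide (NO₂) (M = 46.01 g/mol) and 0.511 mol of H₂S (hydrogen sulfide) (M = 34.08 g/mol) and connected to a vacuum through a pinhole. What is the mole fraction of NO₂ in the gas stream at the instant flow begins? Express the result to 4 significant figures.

0.6251

Rate_i ∝ x_i/√M_i (Graham's law weighted by mole fraction), so the effusate composition follows n_i/√M_i.
So x_NO₂ in the escaping gas = (n_NO₂/√M_NO₂) / Σ(n_i/√M_i)
= (0.990/√46.01) / (0.990/√46.01 + 0.511/√34.08) = 0.1460/(0.1460 + 0.08753) = 0.6251.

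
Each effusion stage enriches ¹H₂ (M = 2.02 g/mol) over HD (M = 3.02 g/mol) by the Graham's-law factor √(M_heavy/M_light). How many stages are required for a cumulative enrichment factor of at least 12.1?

With α = √(3.02/2.02) per stage, ln α = ½ ln(1.49505) = 0.2011.
Need α^N ≥ 12.1 ⇒ N ≥ ln(12.1) / ln α = 2.493 / 0.2011 = 12.40.
Minimum whole number of stages: N = 13.

13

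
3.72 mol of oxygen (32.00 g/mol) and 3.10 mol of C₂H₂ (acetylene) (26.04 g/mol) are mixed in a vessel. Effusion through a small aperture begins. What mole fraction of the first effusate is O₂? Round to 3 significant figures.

0.520

Each component's effusion rate ∝ (its partial pressure)·(1/√M) ∝ n_i/√M_i.
Mole fraction of O₂ in the effusate = (n_O₂/√M_O₂) / (n_O₂/√M_O₂ + n_C₂H₂/√M_C₂H₂)
= (3.72/√32.00) / (3.72/√32.00 + 3.10/√26.04) = 0.6576/(0.6576 + 0.6075) = 0.520.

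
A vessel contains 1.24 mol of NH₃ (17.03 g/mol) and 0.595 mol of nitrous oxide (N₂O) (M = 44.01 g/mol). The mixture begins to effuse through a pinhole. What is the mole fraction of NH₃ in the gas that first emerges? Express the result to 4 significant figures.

Effusion rate of each component ∝ n_i/√M_i (partial pressure × 1/√M).
x_NH₃(eff) = (n_NH₃/√M_NH₃) / (n_NH₃/√M_NH₃ + n_N₂O/√M_N₂O)
= (1.24/√17.03) / (1.24/√17.03 + 0.595/√44.01) = 0.3005/(0.3005 + 0.08969) = 0.7701.

0.7701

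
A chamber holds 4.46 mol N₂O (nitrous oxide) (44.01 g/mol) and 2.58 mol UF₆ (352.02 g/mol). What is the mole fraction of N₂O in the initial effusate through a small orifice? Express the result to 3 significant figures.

0.830

Rate_i ∝ x_i/√M_i (Graham's law weighted by mole fraction), so the effusate composition follows n_i/√M_i.
Mole fraction of N₂O in the effusate = (n_N₂O/√M_N₂O) / (n_N₂O/√M_N₂O + n_UF₆/√M_UF₆)
= (4.46/√44.01) / (4.46/√44.01 + 2.58/√352.02) = 0.6723/(0.6723 + 0.1375) = 0.830.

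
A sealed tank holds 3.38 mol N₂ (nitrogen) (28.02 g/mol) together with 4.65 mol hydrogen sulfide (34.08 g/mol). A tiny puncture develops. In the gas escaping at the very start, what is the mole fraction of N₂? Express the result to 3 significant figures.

Rate_i ∝ x_i/√M_i (Graham's law weighted by mole fraction), so the effusate composition follows n_i/√M_i.
x_N₂(eff) = (n_N₂/√M_N₂) / (n_N₂/√M_N₂ + n_H₂S/√M_H₂S)
= (3.38/√28.02) / (3.38/√28.02 + 4.65/√34.08) = 0.6385/(0.6385 + 0.7965) = 0.445.

0.445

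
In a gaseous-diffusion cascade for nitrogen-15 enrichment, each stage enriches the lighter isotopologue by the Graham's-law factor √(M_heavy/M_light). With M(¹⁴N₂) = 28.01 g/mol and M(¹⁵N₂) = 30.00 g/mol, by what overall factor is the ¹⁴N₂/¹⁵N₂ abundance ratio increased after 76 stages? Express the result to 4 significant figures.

13.57

The single-stage factor is √(M_heavy/M_light), so 76 stages give [√(30.00/28.01)]^76 = (30.00/28.01)^(76/2).
= 1.07105^38 = 13.57.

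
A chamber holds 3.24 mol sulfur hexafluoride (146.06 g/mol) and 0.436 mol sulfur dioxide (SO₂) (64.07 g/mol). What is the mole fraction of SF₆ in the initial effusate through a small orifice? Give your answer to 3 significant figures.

0.831

Each component's effusion rate ∝ (its partial pressure)·(1/√M) ∝ n_i/√M_i.
x_SF₆(eff) = (n_SF₆/√M_SF₆) / (n_SF₆/√M_SF₆ + n_SO₂/√M_SO₂)
= (3.24/√146.06) / (3.24/√146.06 + 0.436/√64.07) = 0.2681/(0.2681 + 0.05447) = 0.831.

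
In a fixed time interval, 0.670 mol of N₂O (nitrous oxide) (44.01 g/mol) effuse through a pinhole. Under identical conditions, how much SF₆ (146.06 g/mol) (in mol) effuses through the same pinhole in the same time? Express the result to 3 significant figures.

Since effusion rate ∝ 1/√M, rate_SF₆/rate_N₂O = √(M_N₂O/M_SF₆) = √(44.01/146.06) = √0.3013 = 0.5489.
So the amount for SF₆ is 0.670 × 0.5489 = 0.368 mol.

0.368 mol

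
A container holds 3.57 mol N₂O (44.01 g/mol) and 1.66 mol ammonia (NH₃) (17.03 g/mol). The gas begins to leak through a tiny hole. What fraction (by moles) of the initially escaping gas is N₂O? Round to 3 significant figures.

Effusion rate of each component ∝ n_i/√M_i (partial pressure × 1/√M).
So x_N₂O in the escaping gas = (n_N₂O/√M_N₂O) / Σ(n_i/√M_i)
= (3.57/√44.01) / (3.57/√44.01 + 1.66/√17.03) = 0.5381/(0.5381 + 0.4023) = 0.572.

0.572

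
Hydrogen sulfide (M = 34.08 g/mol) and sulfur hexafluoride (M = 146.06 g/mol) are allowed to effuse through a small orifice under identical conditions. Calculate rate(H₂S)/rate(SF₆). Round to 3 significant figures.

From Graham's law, rate_H₂S/rate_SF₆ = √(M_SF₆/M_H₂S) = √(146.06/34.08) = √4.286 = 2.07.

2.07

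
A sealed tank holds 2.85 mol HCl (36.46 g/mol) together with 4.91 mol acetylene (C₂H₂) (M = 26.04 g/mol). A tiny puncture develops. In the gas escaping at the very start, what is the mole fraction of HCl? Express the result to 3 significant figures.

0.329

The effusion rate of species i is ∝ p_i/√M_i ∝ n_i/√M_i.
Mole fraction of HCl in the effusate = (n_HCl/√M_HCl) / (n_HCl/√M_HCl + n_C₂H₂/√M_C₂H₂)
= (2.85/√36.46) / (2.85/√36.46 + 4.91/√26.04) = 0.4720/(0.4720 + 0.9622) = 0.329.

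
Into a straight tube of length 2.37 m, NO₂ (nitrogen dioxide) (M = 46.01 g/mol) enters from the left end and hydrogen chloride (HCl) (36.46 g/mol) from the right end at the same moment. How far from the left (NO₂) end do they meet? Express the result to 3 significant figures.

1.12 m

The fronts meet when d_NO₂ + d_HCl = L with d_NO₂/d_HCl = √(M_HCl/M_NO₂) (Graham's law). Here √(M_HCl/M_NO₂) = √(36.46/46.01) = 0.8902.
With d_NO₂ + d_HCl = 2.37 m, d_HCl = 2.37/(1 + 0.8902) = 1.254 m.
d_NO₂ = 2.37 − 1.254 = 1.12 m.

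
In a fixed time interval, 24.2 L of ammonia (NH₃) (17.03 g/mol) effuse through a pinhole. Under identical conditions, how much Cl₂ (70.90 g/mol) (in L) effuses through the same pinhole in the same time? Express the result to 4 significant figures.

11.86 L

Since effusion rate ∝ 1/√M, rate_Cl₂/rate_NH₃ = √(M_NH₃/M_Cl₂) = √(17.03/70.90) = √0.2402 = 0.4901.
So the volume for Cl₂ is 24.2 × 0.4901 = 11.86 L.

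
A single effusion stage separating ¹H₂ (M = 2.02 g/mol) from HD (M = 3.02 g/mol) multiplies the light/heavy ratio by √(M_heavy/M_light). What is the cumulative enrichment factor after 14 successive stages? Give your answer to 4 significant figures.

Each stage multiplies the ratio by α = √(3.02/2.02), so after 14 stages the overall factor is α^14 = (3.02/2.02)^(14/2).
= 1.49505^7 = 16.70.

16.70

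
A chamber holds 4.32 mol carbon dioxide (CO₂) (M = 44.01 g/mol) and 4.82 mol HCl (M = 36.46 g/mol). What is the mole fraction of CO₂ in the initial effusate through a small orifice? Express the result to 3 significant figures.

The effusion rate of species i is ∝ p_i/√M_i ∝ n_i/√M_i.
x_CO₂(eff) = (n_CO₂/√M_CO₂) / (n_CO₂/√M_CO₂ + n_HCl/√M_HCl)
= (4.32/√44.01) / (4.32/√44.01 + 4.82/√36.46) = 0.6512/(0.6512 + 0.7982) = 0.449.

0.449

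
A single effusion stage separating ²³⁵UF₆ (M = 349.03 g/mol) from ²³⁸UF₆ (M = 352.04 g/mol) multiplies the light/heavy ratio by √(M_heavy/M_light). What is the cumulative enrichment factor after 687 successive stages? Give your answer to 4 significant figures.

19.10

Each stage multiplies the ratio by α = √(352.04/349.03), so after 687 stages the overall factor is α^687 = (352.04/349.03)^(687/2).
= 1.00862^(687/2) = 19.10.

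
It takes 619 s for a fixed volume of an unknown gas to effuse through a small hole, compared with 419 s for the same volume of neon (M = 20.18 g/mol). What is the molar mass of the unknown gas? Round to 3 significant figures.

44.0 g/mol

By Graham's law, t_X/t_Ne = √(M_X/M_Ne).
619/419 = 1.477 = √(M_X/20.18)
M_X = 20.18 × 1.477² = 20.18 × 2.182 = 44.0 g/mol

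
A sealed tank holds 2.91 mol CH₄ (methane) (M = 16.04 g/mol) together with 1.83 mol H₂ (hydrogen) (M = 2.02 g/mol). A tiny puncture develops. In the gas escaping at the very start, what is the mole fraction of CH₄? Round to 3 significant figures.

Effusion rate of each component ∝ n_i/√M_i (partial pressure × 1/√M).
x_CH₄(eff) = (n_CH₄/√M_CH₄) / (n_CH₄/√M_CH₄ + n_H₂/√M_H₂)
= (2.91/√16.04) / (2.91/√16.04 + 1.83/√2.02) = 0.7266/(0.7266 + 1.288) = 0.361.

0.361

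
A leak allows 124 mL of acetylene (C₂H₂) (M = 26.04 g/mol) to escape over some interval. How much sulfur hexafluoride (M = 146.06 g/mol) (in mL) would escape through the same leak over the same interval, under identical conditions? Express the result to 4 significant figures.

Using Graham's law: rate_SF₆/rate_C₂H₂ = √(M_C₂H₂/M_SF₆) = √(26.04/146.06) = √0.1783 = 0.4222.
So the volume for SF₆ is 124 × 0.4222 = 52.36 mL.

52.36 mL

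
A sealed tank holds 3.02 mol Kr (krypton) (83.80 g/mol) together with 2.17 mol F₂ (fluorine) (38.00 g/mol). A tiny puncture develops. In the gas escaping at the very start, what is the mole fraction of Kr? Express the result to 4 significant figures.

Effusion rate of each component ∝ n_i/√M_i (partial pressure × 1/√M).
Mole fraction of Kr in the effusate = (n_Kr/√M_Kr) / (n_Kr/√M_Kr + n_F₂/√M_F₂)
= (3.02/√83.80) / (3.02/√83.80 + 2.17/√38.00) = 0.3299/(0.3299 + 0.3520) = 0.4838.

0.4838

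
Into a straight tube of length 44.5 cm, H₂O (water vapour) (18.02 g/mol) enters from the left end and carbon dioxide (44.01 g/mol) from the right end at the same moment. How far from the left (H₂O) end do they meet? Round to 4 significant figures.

27.14 cm

Graham's law gives d_H₂O/d_CO₂ = rate_H₂O/rate_CO₂ = √(M_CO₂/M_H₂O) = √(44.01/18.02) = 1.563.
With d_H₂O + d_CO₂ = 44.5 cm, d_CO₂ = 44.5/(1 + 1.563) = 17.36 cm.
d_H₂O = 44.5 − 17.36 = 27.14 cm.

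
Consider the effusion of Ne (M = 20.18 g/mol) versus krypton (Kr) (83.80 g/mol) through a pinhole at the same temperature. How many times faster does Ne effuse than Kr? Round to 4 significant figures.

Since effusion rate ∝ 1/√M, rate_Ne/rate_Kr = √(M_Kr/M_Ne) = √(83.80/20.18) = √4.153 = 2.038.

2.038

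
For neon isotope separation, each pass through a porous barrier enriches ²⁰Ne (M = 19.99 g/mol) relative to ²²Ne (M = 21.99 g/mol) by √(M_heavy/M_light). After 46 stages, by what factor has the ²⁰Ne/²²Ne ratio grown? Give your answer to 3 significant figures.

Overall factor = α^46 with α = √(21.99/19.99), i.e. (21.99/19.99)^(46/2).
= 1.10005^23 = 8.96.

8.96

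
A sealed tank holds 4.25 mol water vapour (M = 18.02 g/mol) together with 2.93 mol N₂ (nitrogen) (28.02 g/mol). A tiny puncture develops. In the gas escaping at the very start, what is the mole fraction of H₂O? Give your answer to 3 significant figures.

Effusion rate of each component ∝ n_i/√M_i (partial pressure × 1/√M).
x_H₂O(eff) = (n_H₂O/√M_H₂O) / (n_H₂O/√M_H₂O + n_N₂/√M_N₂)
= (4.25/√18.02) / (4.25/√18.02 + 2.93/√28.02) = 1.001/(1.001 + 0.5535) = 0.644.

0.644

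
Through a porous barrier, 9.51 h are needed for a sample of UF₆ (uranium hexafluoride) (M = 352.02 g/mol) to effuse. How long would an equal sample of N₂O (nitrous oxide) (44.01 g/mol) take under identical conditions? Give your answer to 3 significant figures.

3.36 h

Since effusion rate ∝ 1/√M, t_N₂O/t_UF₆ = √(M_N₂O/M_UF₆) = √(44.01/352.02) = √0.1250 = 0.3536.
So the time for N₂O is 9.51 × 0.3536 = 3.36 h.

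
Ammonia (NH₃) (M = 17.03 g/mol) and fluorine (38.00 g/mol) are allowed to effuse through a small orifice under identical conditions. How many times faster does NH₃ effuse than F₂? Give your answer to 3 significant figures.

Graham's law gives rate_NH₃/rate_F₂ = √(M_F₂/M_NH₃) = √(38.00/17.03) = √2.231 = 1.49.

1.49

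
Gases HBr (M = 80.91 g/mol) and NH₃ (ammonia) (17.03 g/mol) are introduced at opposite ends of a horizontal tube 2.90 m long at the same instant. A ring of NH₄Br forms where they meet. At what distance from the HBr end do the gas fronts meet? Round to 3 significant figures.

0.912 m

In equal time, each gas travels a distance ∝ its rate ∝ 1/√M, so d_HBr/d_NH₃ = √(M_NH₃/M_HBr) = √(17.03/80.91) = 0.4588.
With d_HBr + d_NH₃ = 2.90 m, d_NH₃ = 2.90/(1 + 0.4588) = 1.988 m.
d_HBr = 2.90 − 1.988 = 0.912 m.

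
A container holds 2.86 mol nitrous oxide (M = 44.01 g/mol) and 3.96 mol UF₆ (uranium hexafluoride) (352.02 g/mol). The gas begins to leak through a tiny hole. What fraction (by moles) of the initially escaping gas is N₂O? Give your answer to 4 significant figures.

0.6713

Each component's effusion rate ∝ (its partial pressure)·(1/√M) ∝ n_i/√M_i.
So x_N₂O in the escaping gas = (n_N₂O/√M_N₂O) / Σ(n_i/√M_i)
= (2.86/√44.01) / (2.86/√44.01 + 3.96/√352.02) = 0.4311/(0.4311 + 0.2111) = 0.6713.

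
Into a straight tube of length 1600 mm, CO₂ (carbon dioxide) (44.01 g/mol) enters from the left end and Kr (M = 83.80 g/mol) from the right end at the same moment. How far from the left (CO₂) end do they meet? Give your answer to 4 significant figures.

927.7 mm

Distances travelled in equal time are proportional to diffusion rates, so d_CO₂/d_Kr = √(M_Kr/M_CO₂) = √(83.80/44.01) = 1.380.
With d_CO₂ + d_Kr = 1600 mm, d_Kr = 1600/(1 + 1.380) = 672.3 mm.
d_CO₂ = 1600 − 672.3 = 927.7 mm.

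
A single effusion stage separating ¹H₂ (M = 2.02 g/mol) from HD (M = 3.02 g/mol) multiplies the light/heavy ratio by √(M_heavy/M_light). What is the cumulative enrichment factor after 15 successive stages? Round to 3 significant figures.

The single-stage factor is √(M_heavy/M_light), so 15 stages give [√(3.02/2.02)]^15 = (3.02/2.02)^(15/2).
= 1.49505^(15/2) = 20.4.

20.4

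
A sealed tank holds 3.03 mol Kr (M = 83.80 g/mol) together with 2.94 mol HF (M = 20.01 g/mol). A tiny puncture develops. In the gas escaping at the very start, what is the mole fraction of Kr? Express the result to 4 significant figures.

Effusion rate of each component ∝ n_i/√M_i (partial pressure × 1/√M).
So x_Kr in the escaping gas = (n_Kr/√M_Kr) / Σ(n_i/√M_i)
= (3.03/√83.80) / (3.03/√83.80 + 2.94/√20.01) = 0.3310/(0.3310 + 0.6572) = 0.3349.

0.3349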